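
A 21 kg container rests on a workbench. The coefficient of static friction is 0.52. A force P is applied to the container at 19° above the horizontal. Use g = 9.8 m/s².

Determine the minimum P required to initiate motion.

N = m g − P sin α (the pull lifts the container).
At impending slip, P cos α = μ_s N = μ_s (m g − P sin α).
Solving: P (cos α + μ_s sin α) = μ_s m g → P = 0.52×206/(cos 19° + 0.52 sin 19°) = 107/1.115 = 96 N.

P ≈ 96 N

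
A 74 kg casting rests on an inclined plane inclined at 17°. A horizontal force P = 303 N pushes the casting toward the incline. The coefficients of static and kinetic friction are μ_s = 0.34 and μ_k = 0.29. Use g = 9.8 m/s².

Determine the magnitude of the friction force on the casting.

f ≈ 77.7 N (down the incline)

Normal direction: N = m g cos θ + P sin θ = 782.1 N.
Parallel to the incline: P cos θ − m g sin θ = 289.8 − 212 = 77.73 N; the friction needed to balance this is 77.73 N acting down the slope.
Maximum static friction: μ_s N = 0.34 × 782.1 = 265.9 N.
Since 77.73 N is within the 265.9 N limit, the casting stays put and friction is exactly 77.7 N.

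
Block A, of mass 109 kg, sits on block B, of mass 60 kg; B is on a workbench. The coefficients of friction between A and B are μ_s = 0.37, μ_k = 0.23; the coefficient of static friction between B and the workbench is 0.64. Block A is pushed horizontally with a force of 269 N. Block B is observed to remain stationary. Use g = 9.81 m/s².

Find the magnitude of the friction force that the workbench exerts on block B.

f ≈ 269 N

The normal force B exerts on A is simply A's weight, N₁ = 1069 N.
So the A–B interface can sustain at most μ_s N₁ = 395.6 N of static friction.
P = 269 N is within that limit, so A and B move together (both at rest); the A–B friction is simply f₁ = P = 269 N.
By Newton's third law B feels 269 N forward from A. With B stationary, the floor's static friction on B balances it: f₂ = 269 N (well within μ_s(m_A+m_B)g = 1061 N).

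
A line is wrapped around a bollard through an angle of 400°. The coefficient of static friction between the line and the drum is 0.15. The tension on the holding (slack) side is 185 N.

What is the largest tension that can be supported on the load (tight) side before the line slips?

At impending slip the capstan equation gives T₂/T₁ = e^{μβ} with β in radians.
β = 400° × π/180 = 6.981 rad.
e^{μβ} = e^{0.15×6.981} = 2.85.
T₂ = T₁ · e^{μβ} = 185 × 2.85 = 527 N.

T_max ≈ 527 N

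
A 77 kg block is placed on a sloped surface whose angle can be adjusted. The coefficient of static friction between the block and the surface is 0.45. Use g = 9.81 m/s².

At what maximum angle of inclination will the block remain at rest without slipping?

θ_max ≈ 24.2°

At the slip threshold, m g sin θ = μ_s · m g cos θ, so tan θ = μ_s.
θ_max = arctan(0.45) = 24.2°.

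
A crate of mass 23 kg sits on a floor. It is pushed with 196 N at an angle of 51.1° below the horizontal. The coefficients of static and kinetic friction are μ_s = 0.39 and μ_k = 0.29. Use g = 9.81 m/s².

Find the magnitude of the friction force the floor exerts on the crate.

f ≈ 123 N

Vertical equilibrium gives N = m g + P sin α = 378.2 N.
Horizontally, friction must balance P cos α = 123.1 N.
μ_s N = 0.39 × 378.2 = 147.5 N.
Since 123.1 N does not exceed the limit, the crate stays at rest and f = 123 N.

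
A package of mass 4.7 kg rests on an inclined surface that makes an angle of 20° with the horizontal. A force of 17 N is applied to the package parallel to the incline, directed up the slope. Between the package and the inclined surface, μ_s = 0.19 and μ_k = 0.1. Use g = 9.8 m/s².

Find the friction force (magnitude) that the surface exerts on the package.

f ≈ 1.25 N (down the incline)

Normal force: N = m g cos θ = 4.7 × 9.8 × cos 20° = 43.28 N.
Parallel to the incline, ΣF = 0 gives f = m g sin θ − P = 15.75 − 17 = -1.247 N (up-slope positive).
Static friction can supply at most μ_s N = 8.224 N.
Since |-1.247| ≤ 8.224 N, the package remains in static equilibrium and friction takes exactly the required value.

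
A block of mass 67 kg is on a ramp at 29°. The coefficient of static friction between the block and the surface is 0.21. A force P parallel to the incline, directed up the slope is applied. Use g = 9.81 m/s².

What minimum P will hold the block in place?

The block tends to slide down (tan θ > μ_s), so at the point of impending slip friction acts up-slope at its limit: f = μ_s N.
P is parallel to the surface, so N = m g cos θ = 575 N.
Along the incline: P + μ_s N = m g sin θ, so P = 319 − 0.21×575 = 198 N.

P_min ≈ 198 N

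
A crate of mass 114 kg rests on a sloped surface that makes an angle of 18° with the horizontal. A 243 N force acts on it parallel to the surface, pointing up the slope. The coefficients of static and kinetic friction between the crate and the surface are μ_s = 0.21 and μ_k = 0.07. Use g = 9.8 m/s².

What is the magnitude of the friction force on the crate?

The normal reaction is N = m g cos θ = 1063 N.
Parallel to the incline, ΣF = 0 gives f = m g sin θ − P = 345.2 − 243 = 102.2 N (up-slope positive).
Maximum static friction available: μ_s N = 0.21 × 1063 = 223.1 N.
Since |102.2| ≤ 223.1 N, no slip — friction simply equals what equilibrium demands.

f ≈ 102 N (up the incline)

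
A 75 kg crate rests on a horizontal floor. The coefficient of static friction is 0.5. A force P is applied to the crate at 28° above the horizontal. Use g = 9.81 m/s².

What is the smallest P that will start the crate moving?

N = m g − P sin α (the pull lifts the crate).
At impending slip, P cos α = μ_s N = μ_s (m g − P sin α).
Solving: P (cos α + μ_s sin α) = μ_s m g → P = 0.5×736/(cos 28° + 0.5 sin 28°) = 368/1.118 = 329 N.

P ≈ 329 N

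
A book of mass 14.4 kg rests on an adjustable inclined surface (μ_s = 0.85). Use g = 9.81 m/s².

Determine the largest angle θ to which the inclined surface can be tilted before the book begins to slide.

θ_max ≈ 40.4°

At the slip threshold, m g sin θ = μ_s · m g cos θ, so tan θ = μ_s.
θ_max = arctan(0.85) = 40.4°.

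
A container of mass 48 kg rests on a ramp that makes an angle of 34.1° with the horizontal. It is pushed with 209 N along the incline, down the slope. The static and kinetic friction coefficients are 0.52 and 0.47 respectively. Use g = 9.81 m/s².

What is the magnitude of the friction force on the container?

Normal force: N = m g cos θ = 48 × 9.81 × cos 34.1° = 389.9 N.
Parallel to the incline, ΣF = 0 gives f = m g sin θ + P = 264 + 209 = 473 N (up-slope positive).
Maximum static friction available: μ_s N = 0.52 × 389.9 = 202.8 N.
Since |473| > 202.8 N, static friction cannot hold it; the container slides down the incline and kinetic friction applies: f = μ_k N = 0.47 × 389.9 = 183 N.

f ≈ 183 N (up the incline)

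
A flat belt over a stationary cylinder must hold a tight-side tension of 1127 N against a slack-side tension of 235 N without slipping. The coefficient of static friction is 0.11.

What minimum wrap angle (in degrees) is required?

T₂/T₁ = e^{μβ} → β = ln(T₂/T₁)/μ.
β = ln(1127/235)/0.11 = 1.568/0.11 = 14.25 rad.
In degrees: β = 14.25 × 180/π = 817°.

β_min ≈ 817°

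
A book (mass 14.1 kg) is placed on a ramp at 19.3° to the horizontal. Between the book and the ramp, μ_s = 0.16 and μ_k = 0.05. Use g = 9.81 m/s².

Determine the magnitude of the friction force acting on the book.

Normal force: N = m g cos θ = 14.1 × 9.81 × cos 19.3° = 130.5 N.
For equilibrium along the incline, friction must balance the weight component: f = m g sin θ = 45.72 N up the slope.
The static-friction ceiling is μ_s N = 0.16 × 130.5 = 20.89 N.
Since |45.72| > 20.89 N, static friction cannot hold it; the book slides down the incline and kinetic friction applies: f = μ_k N = 0.05 × 130.5 = 6.53 N.

f ≈ 6.53 N (up the incline)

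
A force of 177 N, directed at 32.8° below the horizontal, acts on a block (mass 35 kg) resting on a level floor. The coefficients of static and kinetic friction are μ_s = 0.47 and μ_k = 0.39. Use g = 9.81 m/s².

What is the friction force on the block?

The vertical component of P adds to the normal force: N = m g + P sin α = 343.4 + 95.88 = 439.2 N.
The horizontal driving force is P cos α = 148.8 N, so equilibrium needs friction f = 148.8 N.
μ_s N = 0.47 × 439.2 = 206.4 N.
Since 148.8 N does not exceed the limit, the block stays at rest and f = 149 N.

f ≈ 149 N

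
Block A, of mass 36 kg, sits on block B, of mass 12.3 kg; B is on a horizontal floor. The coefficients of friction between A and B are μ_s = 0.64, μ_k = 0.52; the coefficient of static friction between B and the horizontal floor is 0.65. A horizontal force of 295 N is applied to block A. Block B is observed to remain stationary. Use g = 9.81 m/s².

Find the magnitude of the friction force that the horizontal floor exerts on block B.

Between the blocks, N₁ = m_A g = 353.2 N.
So the A–B interface can sustain at most μ_s N₁ = 226 N of static friction.
P = 295 N exceeds that limit, so A slips over B and the interface friction becomes kinetic: f₁ = μ_k N₁ = 0.52×353.2 = 184 N.
B experiences an equal 184 N forward from A (third law). B is in equilibrium, so the floor supplies f₂ = 184 N of static friction (limit μ_s(m_A+m_B)g = 308 N, not exceeded).

f ≈ 184 N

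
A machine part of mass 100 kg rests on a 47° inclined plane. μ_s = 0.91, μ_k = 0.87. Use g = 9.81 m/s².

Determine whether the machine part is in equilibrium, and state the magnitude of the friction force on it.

f ≈ 582 N

N = m g cos θ = 669 N.
Down-slope weight component: m g sin θ = 717 N.
μ_s N = 609 N.
717 > 609 N, so it slides; kinetic friction f = μ_k N = 0.87×669 = 582 N.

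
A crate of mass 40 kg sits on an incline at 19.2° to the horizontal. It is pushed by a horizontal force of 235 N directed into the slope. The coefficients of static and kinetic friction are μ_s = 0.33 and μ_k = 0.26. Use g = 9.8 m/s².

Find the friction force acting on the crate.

f ≈ 93 N (down the incline)

Normal direction: N = m g cos θ + P sin θ = 447.5 N.
Along the incline, the net driving force (taking up-slope positive) is P cos θ − m g sin θ = 221.9 − 128.9 = 93.01 N, so equilibrium requires friction f = -93.01 N (down-slope).
The limit of static friction is μ_s N = 147.7 N.
Since 93.01 N is within the 147.7 N limit, the crate stays put and friction is exactly 93 N.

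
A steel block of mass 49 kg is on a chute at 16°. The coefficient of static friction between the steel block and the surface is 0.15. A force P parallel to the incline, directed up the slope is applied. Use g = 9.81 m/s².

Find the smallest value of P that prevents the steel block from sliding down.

The steel block tends to slide down (tan θ > μ_s), so at the point of impending slip friction acts up-slope at its limit: f = μ_s N.
P is parallel to the surface, so N = m g cos θ = 462 N.
Along the incline: P + μ_s N = m g sin θ, so P = 132 − 0.15×462 = 63.2 N.

P_min ≈ 63.2 N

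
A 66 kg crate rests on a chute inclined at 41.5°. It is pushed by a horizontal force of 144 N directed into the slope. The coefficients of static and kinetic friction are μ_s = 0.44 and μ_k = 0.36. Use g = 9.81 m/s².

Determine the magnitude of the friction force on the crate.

Normal direction: N = m g cos θ + P sin θ = 580.3 N.
Parallel to the incline: P cos θ − m g sin θ = 107.8 − 429 = -321.2 N; the friction needed to balance this is 321.2 N acting up the slope.
The limit of static friction is μ_s N = 255.3 N.
|f_req| = 321.2 > 255.3 N → the crate slides down the incline; f = μ_k N = 0.36 × 580.3 = 209 N.

f ≈ 209 N (up the incline)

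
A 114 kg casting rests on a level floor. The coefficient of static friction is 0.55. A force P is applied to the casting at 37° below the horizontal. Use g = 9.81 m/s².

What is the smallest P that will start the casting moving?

N = m g + P sin α (the push presses the casting into the level floor).
At impending slip, P cos α = μ_s N = μ_s (m g + P sin α).
Solving: P (cos α − μ_s sin α) = μ_s m g → P = 0.55×1120/(cos 37° − 0.55 sin 37°) = 615/0.4676 = 1320 N.

P ≈ 1320 N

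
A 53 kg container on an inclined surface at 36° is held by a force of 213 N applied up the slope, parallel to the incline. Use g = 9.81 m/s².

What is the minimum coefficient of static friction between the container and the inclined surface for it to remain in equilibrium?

N = m g cos θ = 420.6 N.
Friction must make up the shortfall along the incline: f = m g sin θ − P = 305.6 − 213 = 92.61 N.
At the threshold f = μ_s N, so μ_s,min = 92.61/420.6 = 0.22.

μ_s,min ≈ 0.22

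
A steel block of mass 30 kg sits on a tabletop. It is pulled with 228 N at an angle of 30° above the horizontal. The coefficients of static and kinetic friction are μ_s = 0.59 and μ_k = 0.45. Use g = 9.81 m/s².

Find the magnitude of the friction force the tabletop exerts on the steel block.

f ≈ 81.1 N

Vertical equilibrium gives N = m g − P sin α = 180.3 N.
The horizontal driving force is P cos α = 197.5 N, so equilibrium needs friction f = 197.5 N.
The static-friction limit is μ_s N = 106.4 N.
197.5 > 106.4 N → the steel block slides; f = μ_k N = 0.45×180.3 = 81.1 N.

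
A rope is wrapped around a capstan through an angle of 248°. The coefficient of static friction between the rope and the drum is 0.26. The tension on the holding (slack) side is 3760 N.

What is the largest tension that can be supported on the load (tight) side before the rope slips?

At impending slip the capstan equation gives T₂/T₁ = e^{μβ} with β in radians.
β = 248° × π/180 = 4.328 rad.
e^{μβ} = e^{0.26×4.328} = 3.081.
T₂ = T₁ · e^{μβ} = 3760 × 3.081 = 11600 N.

T_max ≈ 11600 N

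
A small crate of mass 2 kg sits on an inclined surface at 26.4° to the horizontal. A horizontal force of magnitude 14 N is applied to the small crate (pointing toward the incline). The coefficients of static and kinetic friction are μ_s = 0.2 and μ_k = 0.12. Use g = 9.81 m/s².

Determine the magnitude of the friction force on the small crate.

The horizontal push has a component P sin θ into the surface, so N = m g cos θ + P sin θ = 17.57 + 6.225 = 23.8 N.
Parallel to the incline: P cos θ − m g sin θ = 12.54 − 8.724 = 3.816 N; the friction needed to balance this is 3.816 N acting down the slope.
Maximum static friction: μ_s N = 0.2 × 23.8 = 4.76 N.
|f_req| = 3.816 ≤ 4.76 N → the small crate is in equilibrium; friction equals the required value.

f ≈ 3.82 N (down the incline)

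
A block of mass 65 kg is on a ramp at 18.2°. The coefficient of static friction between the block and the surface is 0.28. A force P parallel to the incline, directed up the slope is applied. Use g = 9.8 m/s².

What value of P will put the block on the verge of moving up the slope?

At impending motion up the slope, friction acts down-slope at its limit: f = μ_s N.
P is parallel to the surface, so N = m g cos θ = 605 N.
Along the incline: P = m g sin θ + μ_s N = 199 + 0.28×605 = 368 N.

P ≈ 368 N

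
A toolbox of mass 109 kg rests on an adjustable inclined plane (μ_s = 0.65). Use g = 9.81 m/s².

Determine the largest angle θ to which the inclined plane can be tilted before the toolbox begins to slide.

θ_max ≈ 33°

At the slip threshold, m g sin θ = μ_s · m g cos θ, so tan θ = μ_s.
θ_max = arctan(0.65) = 33°.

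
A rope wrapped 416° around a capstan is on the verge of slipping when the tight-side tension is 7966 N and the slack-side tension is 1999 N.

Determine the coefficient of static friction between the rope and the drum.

T₂/T₁ = e^{μβ} → μ = ln(T₂/T₁)/β.
β = 416° = 7.261 rad.
μ = ln(7966/1999)/7.261 = ln(3.985)/7.261 = 0.19.

μ ≈ 0.19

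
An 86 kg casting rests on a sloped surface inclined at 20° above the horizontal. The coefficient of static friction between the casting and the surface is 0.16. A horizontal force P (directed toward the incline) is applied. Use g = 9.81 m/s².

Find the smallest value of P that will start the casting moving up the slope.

At impending motion up the slope, friction acts down-slope at its limit: f = μ_s N.
Perpendicular to the incline: N = m g cos θ + P sin θ.
Along the incline: P cos θ = m g sin θ + μ_s N = m g sin θ + μ_s (m g cos θ + P sin θ).
Solving, P (cos θ − μ_s sin θ) = m g (sin θ + μ_s cos θ), so P = 86×9.81×(sin 20° + 0.16 cos 20°)/(cos 20° − 0.16 sin 20°) = 844×0.4924/0.885 = 469 N.

P ≈ 469 N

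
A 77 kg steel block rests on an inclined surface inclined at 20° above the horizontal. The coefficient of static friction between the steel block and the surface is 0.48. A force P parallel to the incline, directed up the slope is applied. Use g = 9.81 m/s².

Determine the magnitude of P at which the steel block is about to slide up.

At impending motion up the slope, friction acts down-slope at its limit: f = μ_s N.
P is parallel to the surface, so N = m g cos θ = 710 N.
Along the incline: P = m g sin θ + μ_s N = 258 + 0.48×710 = 599 N.

P ≈ 599 N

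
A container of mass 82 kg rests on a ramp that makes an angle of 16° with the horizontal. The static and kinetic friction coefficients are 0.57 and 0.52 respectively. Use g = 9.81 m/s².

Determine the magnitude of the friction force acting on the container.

f ≈ 222 N (up the incline)

Normal force: N = m g cos θ = 82 × 9.81 × cos 16° = 773.3 N.
Along the slope the weight component is m g sin θ = 221.7 N; friction must supply exactly this, acting up-slope.
Maximum static friction available: μ_s N = 0.57 × 773.3 = 440.8 N.
Since |221.7| ≤ 440.8 N, static friction is sufficient; f equals the required value, not μ_s N.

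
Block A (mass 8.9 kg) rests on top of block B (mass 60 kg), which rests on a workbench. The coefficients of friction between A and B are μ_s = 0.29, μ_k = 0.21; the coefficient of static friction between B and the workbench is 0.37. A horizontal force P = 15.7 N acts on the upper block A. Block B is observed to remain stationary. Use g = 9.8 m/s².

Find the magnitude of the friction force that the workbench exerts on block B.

f ≈ 15.7 N

The normal force B exerts on A is simply A's weight, N₁ = 87.22 N.
So the A–B interface can sustain at most μ_s N₁ = 25.29 N of static friction.
Since P = 15.7 N ≤ 25.29 N, A does not slip on B; friction on A equals P = 15.7 N.
By Newton's third law B feels 15.7 N forward from A. With B stationary, the floor's static friction on B balances it: f₂ = 15.7 N (well within μ_s(m_A+m_B)g = 249.8 N).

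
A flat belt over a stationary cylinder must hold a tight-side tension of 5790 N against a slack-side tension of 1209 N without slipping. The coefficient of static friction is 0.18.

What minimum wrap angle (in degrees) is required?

T₂/T₁ = e^{μβ} → β = ln(T₂/T₁)/μ.
β = ln(5790/1209)/0.18 = 1.566/0.18 = 8.702 rad.
In degrees: β = 8.702 × 180/π = 499°.

β_min ≈ 499°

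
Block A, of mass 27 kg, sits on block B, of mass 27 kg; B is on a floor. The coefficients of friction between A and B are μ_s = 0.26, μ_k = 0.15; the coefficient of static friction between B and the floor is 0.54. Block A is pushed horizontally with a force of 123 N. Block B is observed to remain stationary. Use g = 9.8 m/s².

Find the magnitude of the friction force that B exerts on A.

Between the blocks, N₁ = m_A g = 264.6 N.
So the A–B interface can sustain at most μ_s N₁ = 68.8 N of static friction.
P = 123 N exceeds that limit, so A slips over B and the interface friction becomes kinetic: f₁ = μ_k N₁ = 0.15×264.6 = 39.7 N.
B experiences an equal 39.7 N forward from A (third law). B is in equilibrium, so the floor supplies f₂ = 39.7 N of static friction (limit μ_s(m_A+m_B)g = 285.8 N, not exceeded).

f ≈ 39.7 N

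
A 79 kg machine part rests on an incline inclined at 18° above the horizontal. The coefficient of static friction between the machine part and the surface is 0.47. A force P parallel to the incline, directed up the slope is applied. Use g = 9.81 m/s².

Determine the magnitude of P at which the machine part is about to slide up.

P ≈ 586 N

At impending motion up the slope, friction acts down-slope at its limit: f = μ_s N.
P is parallel to the surface, so N = m g cos θ = 737 N.
Along the incline: P = m g sin θ + μ_s N = 239 + 0.47×737 = 586 N.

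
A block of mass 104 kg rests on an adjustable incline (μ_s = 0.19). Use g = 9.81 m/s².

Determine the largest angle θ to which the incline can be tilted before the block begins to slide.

At the slip threshold, m g sin θ = μ_s · m g cos θ, so tan θ = μ_s.
θ_max = arctan(0.19) = 10.8°.

θ_max ≈ 10.8°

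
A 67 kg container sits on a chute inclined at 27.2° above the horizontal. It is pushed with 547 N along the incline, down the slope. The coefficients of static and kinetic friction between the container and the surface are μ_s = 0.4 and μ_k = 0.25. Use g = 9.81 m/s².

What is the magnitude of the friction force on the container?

Normal force: N = m g cos θ = 67 × 9.81 × cos 27.2° = 584.6 N.
The friction needed for equilibrium is m g sin θ + P = 300.4 + 547 = 847.4 N, measured positive up-slope.
Maximum static friction available: μ_s N = 0.4 × 584.6 = 233.8 N.
|847.4| exceeds 233.8 N, so the container slips down-slope; friction is kinetic, f = μ_k N = 0.25×584.6 = 146 N.

f ≈ 146 N (up the incline)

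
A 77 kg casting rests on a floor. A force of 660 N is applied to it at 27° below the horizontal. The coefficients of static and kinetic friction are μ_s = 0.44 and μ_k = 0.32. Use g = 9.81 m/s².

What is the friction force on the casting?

f ≈ 338 N

The vertical component of P adds to the normal force: N = m g + P sin α = 755.4 + 299.6 = 1055 N.
Horizontally, friction must balance P cos α = 588.1 N.
The static-friction limit is μ_s N = 464.2 N.
The required friction exceeds μ_s N, so the casting moves and f = μ_k N = 338 N.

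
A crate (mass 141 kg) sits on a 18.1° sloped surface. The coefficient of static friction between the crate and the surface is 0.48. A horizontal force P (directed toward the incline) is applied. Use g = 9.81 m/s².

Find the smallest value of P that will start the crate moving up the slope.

P ≈ 1320 N

At impending motion up the slope, friction acts down-slope at its limit: f = μ_s N.
Perpendicular to the incline: N = m g cos θ + P sin θ.
Along the incline: P cos θ = m g sin θ + μ_s N = m g sin θ + μ_s (m g cos θ + P sin θ).
Solving, P (cos θ − μ_s sin θ) = m g (sin θ + μ_s cos θ), so P = 141×9.81×(sin 18.1° + 0.48 cos 18.1°)/(cos 18.1° − 0.48 sin 18.1°) = 1380×0.7669/0.8014 = 1320 N.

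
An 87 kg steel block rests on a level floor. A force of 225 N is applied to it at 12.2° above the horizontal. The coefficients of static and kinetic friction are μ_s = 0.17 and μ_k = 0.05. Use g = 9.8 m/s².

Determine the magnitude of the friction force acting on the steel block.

f ≈ 40.3 N

N = m g − P sin α = 852.6 − 225×sin 12.2° = 805.1 N.
For equilibrium, f = P cos α = 225×cos 12.2° = 219.9 N.
μ_s N = 0.17 × 805.1 = 136.9 N.
The required friction exceeds μ_s N, so the steel block moves and f = μ_k N = 40.3 N.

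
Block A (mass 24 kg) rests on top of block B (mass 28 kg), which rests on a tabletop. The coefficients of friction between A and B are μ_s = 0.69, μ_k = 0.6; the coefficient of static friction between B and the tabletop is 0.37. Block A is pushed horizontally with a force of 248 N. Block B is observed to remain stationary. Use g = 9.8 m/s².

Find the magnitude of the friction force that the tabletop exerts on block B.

f ≈ 141 N

Between the blocks, N₁ = m_A g = 235.2 N.
Maximum static friction on A from B: μ_s N₁ = 0.69×235.2 = 162.3 N.
Since P = 248 N > 162.3 N, A slides on B; the A–B friction is kinetic: f₁ = μ_k N₁ = 0.6×235.2 = 141 N.
B experiences an equal 141 N forward from A (third law). B is in equilibrium, so the floor supplies f₂ = 141 N of static friction (limit μ_s(m_A+m_B)g = 188.6 N, not exceeded).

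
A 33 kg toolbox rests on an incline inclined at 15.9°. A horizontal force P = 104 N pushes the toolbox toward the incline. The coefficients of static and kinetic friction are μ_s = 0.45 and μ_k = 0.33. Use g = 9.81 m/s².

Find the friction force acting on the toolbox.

Resolve perpendicular to the incline: N = m g cos θ + P sin θ = 33×9.81×cos 15.9° + 104×sin 15.9° = 339.8 N.
Parallel to the incline: P cos θ − m g sin θ = 100 − 88.69 = 11.33 N; the friction needed to balance this is 11.33 N acting down the slope.
The limit of static friction is μ_s N = 152.9 N.
Since 11.33 N is within the 152.9 N limit, the toolbox stays put and friction is exactly 11.3 N.

f ≈ 11.3 N (down the incline)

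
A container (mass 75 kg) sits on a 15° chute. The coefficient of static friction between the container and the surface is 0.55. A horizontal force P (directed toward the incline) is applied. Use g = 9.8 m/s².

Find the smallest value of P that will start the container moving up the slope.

P ≈ 705 N

At impending motion up the slope, friction acts down-slope at its limit: f = μ_s N.
Perpendicular to the incline: N = m g cos θ + P sin θ.
Along the incline: P cos θ = m g sin θ + μ_s N = m g sin θ + μ_s (m g cos θ + P sin θ).
Solving, P (cos θ − μ_s sin θ) = m g (sin θ + μ_s cos θ), so P = 75×9.8×(sin 15° + 0.55 cos 15°)/(cos 15° − 0.55 sin 15°) = 735×0.7901/0.8236 = 705 N.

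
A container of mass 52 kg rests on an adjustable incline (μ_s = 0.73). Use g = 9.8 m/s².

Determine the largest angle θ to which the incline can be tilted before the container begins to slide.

θ_max ≈ 36.1°

At the slip threshold, m g sin θ = μ_s · m g cos θ, so tan θ = μ_s.
θ_max = arctan(0.73) = 36.1°.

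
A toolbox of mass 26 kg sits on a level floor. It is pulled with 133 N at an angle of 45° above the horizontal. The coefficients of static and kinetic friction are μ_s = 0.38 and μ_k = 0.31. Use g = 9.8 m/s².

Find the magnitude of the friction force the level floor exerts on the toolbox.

f ≈ 49.8 N

The vertical component of P reduces the normal force: N = m g − P sin α = 254.8 − 94.05 = 160.8 N.
Horizontally, friction must balance P cos α = 94.05 N.
The static-friction limit is μ_s N = 61.09 N.
94.05 > 61.09 N → the toolbox slides; f = μ_k N = 0.31×160.8 = 49.8 N.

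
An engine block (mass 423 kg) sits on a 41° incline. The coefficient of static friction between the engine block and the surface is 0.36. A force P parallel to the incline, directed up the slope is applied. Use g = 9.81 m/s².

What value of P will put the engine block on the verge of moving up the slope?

P ≈ 3850 N

At impending motion up the slope, friction acts down-slope at its limit: f = μ_s N.
P is parallel to the surface, so N = m g cos θ = 3130 N.
Along the incline: P = m g sin θ + μ_s N = 2720 + 0.36×3130 = 3850 N.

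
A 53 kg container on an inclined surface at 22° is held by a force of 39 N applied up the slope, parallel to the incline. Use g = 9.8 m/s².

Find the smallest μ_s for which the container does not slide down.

N = m g cos θ = 481.6 N.
Friction must make up the shortfall along the incline: f = m g sin θ − P = 194.6 − 39 = 155.6 N.
At the threshold f = μ_s N, so μ_s,min = 155.6/481.6 = 0.323.

μ_s,min ≈ 0.323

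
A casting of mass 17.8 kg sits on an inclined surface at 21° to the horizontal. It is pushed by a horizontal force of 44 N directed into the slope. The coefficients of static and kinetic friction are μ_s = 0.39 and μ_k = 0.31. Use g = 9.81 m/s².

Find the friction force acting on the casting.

Normal direction: N = m g cos θ + P sin θ = 178.8 N.
Along the incline, the net driving force (taking up-slope positive) is P cos θ − m g sin θ = 41.08 − 62.58 = -21.5 N, so equilibrium requires friction f = 21.5 N (up-slope).
The limit of static friction is μ_s N = 69.73 N.
Since 21.5 N is within the 69.73 N limit, the casting stays put and friction is exactly 21.5 N.

f ≈ 21.5 N (up the incline)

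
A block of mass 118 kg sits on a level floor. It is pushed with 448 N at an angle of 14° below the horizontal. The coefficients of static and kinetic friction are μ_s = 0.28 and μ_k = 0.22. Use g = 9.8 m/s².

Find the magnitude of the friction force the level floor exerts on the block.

N = m g + P sin α = 1156 + 448×sin 14° = 1265 N.
The horizontal driving force is P cos α = 434.7 N, so equilibrium needs friction f = 434.7 N.
μ_s N = 0.28 × 1265 = 354.1 N.
The required friction exceeds μ_s N, so the block moves and f = μ_k N = 278 N.

f ≈ 278 N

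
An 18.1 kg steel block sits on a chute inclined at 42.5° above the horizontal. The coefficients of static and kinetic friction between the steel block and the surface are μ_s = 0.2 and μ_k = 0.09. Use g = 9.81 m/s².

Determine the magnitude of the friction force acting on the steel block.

f ≈ 11.8 N (up the incline)

Normal force: N = m g cos θ = 18.1 × 9.81 × cos 42.5° = 130.9 N.
Along the slope the weight component is m g sin θ = 120 N; friction must supply exactly this, acting up-slope.
Maximum static friction available: μ_s N = 0.2 × 130.9 = 26.18 N.
|120| exceeds 26.18 N, so the steel block slips down-slope; friction is kinetic, f = μ_k N = 0.09×130.9 = 11.8 N.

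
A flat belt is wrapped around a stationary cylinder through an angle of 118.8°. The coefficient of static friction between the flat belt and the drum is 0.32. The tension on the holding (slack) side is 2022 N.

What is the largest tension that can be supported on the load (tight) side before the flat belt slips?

T_max ≈ 3930 N

At impending slip the capstan equation gives T₂/T₁ = e^{μβ} with β in radians.
β = 118.8° × π/180 = 2.073 rad.
e^{μβ} = e^{0.32×2.073} = 1.942.
T₂ = T₁ · e^{μβ} = 2022 × 1.942 = 3930 N.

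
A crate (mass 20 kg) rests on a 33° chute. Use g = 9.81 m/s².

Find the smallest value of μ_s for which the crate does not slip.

μ_s,min ≈ 0.649

At the slip threshold m g sin θ = μ_s m g cos θ, so μ_s,min = tan θ.
μ_s,min = tan 33° = 0.649.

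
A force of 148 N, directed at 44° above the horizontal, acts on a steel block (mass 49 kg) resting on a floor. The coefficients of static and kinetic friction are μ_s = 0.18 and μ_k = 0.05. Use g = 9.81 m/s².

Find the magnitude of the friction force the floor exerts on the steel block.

f ≈ 18.9 N

N = m g − P sin α = 480.7 − 148×sin 44° = 377.9 N.
For equilibrium, f = P cos α = 148×cos 44° = 106.5 N.
The static-friction limit is μ_s N = 68.02 N.
The required friction exceeds μ_s N, so the steel block moves and f = μ_k N = 18.9 N.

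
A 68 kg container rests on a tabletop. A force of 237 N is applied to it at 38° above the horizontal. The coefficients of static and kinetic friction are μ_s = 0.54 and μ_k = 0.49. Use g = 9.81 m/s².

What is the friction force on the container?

The vertical component of P reduces the normal force: N = m g − P sin α = 667.1 − 145.9 = 521.2 N.
The horizontal driving force is P cos α = 186.8 N, so equilibrium needs friction f = 186.8 N.
μ_s N = 0.54 × 521.2 = 281.4 N.
Since 186.8 N does not exceed the limit, the container stays at rest and f = 187 N.

f ≈ 187 N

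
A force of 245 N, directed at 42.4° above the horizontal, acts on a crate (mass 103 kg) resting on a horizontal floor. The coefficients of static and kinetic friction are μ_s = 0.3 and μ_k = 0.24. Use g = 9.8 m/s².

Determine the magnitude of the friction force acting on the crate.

Vertical equilibrium gives N = m g − P sin α = 844.2 N.
For equilibrium, f = P cos α = 245×cos 42.4° = 180.9 N.
The static-friction limit is μ_s N = 253.3 N.
180.9 ≤ 253.3 N → static; friction equals the required 181 N.

f ≈ 181 N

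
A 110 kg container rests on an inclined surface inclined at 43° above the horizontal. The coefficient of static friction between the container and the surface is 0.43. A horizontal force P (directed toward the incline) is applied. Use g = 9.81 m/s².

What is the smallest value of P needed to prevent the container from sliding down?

The container tends to slide down (tan θ > μ_s), so at the point of impending slip friction acts up-slope at its limit: f = μ_s N.
Perpendicular to the incline: N = m g cos θ + P sin θ.
Along the incline: P cos θ + μ_s N = m g sin θ, i.e. P cos θ + μ_s (m g cos θ + P sin θ) = m g sin θ.
Solving, P (cos θ + μ_s sin θ) = m g (sin θ − μ_s cos θ), so P = 1080×0.3675/1.025 = 387 N.

P_min ≈ 387 N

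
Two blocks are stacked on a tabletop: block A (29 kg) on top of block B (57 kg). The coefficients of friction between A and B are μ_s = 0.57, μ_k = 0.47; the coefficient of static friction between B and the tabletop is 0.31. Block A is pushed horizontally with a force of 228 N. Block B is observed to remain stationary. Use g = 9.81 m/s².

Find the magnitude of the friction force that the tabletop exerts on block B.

f ≈ 134 N

Between the blocks, N₁ = m_A g = 284.5 N.
So the A–B interface can sustain at most μ_s N₁ = 162.2 N of static friction.
Since P = 228 N > 162.2 N, A slides on B; the A–B friction is kinetic: f₁ = μ_k N₁ = 0.47×284.5 = 134 N.
By Newton's third law B feels 134 N forward from A. With B stationary, the floor's static friction on B balances it: f₂ = 134 N (well within μ_s(m_A+m_B)g = 261.5 N).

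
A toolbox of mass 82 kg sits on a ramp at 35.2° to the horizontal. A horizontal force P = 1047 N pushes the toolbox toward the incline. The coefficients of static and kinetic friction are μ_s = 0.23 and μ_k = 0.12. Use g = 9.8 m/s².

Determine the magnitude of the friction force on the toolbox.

Resolve perpendicular to the incline: N = m g cos θ + P sin θ = 82×9.8×cos 35.2° + 1047×sin 35.2° = 1260 N.
Along the incline, the net driving force (taking up-slope positive) is P cos θ − m g sin θ = 855.6 − 463.2 = 392.3 N, so equilibrium requires friction f = -392.3 N (down-slope).
The limit of static friction is μ_s N = 289.8 N.
|f_req| = 392.3 > 289.8 N → the toolbox slides up the incline; f = μ_k N = 0.12 × 1260 = 151 N.

f ≈ 151 N (down the incline)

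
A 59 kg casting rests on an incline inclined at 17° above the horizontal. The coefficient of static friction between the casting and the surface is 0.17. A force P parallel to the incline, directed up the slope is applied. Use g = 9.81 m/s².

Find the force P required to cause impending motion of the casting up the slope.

At impending motion up the slope, friction acts down-slope at its limit: f = μ_s N.
P is parallel to the surface, so N = m g cos θ = 553 N.
Along the incline: P = m g sin θ + μ_s N = 169 + 0.17×553 = 263 N.

P ≈ 263 N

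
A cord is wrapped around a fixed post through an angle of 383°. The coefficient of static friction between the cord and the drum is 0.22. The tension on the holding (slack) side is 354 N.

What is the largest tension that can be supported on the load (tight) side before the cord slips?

T_max ≈ 1540 N

At impending slip the capstan equation gives T₂/T₁ = e^{μβ} with β in radians.
β = 383° × π/180 = 6.685 rad.
e^{μβ} = e^{0.22×6.685} = 4.352.
T₂ = T₁ · e^{μβ} = 354 × 4.352 = 1540 N.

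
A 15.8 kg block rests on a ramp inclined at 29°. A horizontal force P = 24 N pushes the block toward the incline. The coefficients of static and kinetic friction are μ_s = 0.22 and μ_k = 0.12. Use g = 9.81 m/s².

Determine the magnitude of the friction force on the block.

f ≈ 17.7 N (up the incline)

Resolve perpendicular to the incline: N = m g cos θ + P sin θ = 15.8×9.81×cos 29° + 24×sin 29° = 147.2 N.
Parallel to the incline: P cos θ − m g sin θ = 20.99 − 75.14 = -54.15 N; the friction needed to balance this is 54.15 N acting up the slope.
The limit of static friction is μ_s N = 32.38 N.
The required 54.15 N exceeds the static limit, so the block slides down-slope and f = μ_k N = 0.12×147.2 = 17.7 N.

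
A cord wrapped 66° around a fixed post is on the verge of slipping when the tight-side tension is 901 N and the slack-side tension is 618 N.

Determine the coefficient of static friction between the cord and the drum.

μ ≈ 0.327

T₂/T₁ = e^{μβ} → μ = ln(T₂/T₁)/β.
β = 66° = 1.152 rad.
μ = ln(901/618)/1.152 = ln(1.458)/1.152 = 0.327.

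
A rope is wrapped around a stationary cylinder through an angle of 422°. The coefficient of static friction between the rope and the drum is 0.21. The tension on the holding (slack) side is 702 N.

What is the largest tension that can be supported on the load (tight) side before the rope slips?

T_max ≈ 3300 N

At impending slip the capstan equation gives T₂/T₁ = e^{μβ} with β in radians.
β = 422° × π/180 = 7.365 rad.
e^{μβ} = e^{0.21×7.365} = 4.696.
T₂ = T₁ · e^{μβ} = 702 × 4.696 = 3300 N.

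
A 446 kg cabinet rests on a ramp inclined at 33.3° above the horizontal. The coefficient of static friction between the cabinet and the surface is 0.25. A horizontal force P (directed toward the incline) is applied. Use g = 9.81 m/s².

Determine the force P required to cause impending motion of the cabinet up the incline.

At impending motion up the slope, friction acts down-slope at its limit: f = μ_s N.
Perpendicular to the incline: N = m g cos θ + P sin θ.
Along the incline: P cos θ = m g sin θ + μ_s N = m g sin θ + μ_s (m g cos θ + P sin θ).
Solving, P (cos θ − μ_s sin θ) = m g (sin θ + μ_s cos θ), so P = 446×9.81×(sin 33.3° + 0.25 cos 33.3°)/(cos 33.3° − 0.25 sin 33.3°) = 4380×0.758/0.6986 = 4750 N.

P ≈ 4750 N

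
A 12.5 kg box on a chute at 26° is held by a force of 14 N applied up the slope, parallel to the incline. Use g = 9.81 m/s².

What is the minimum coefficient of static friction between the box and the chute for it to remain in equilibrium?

μ_s,min ≈ 0.361

N = m g cos θ = 110.2 N.
Friction must make up the shortfall along the incline: f = m g sin θ − P = 53.76 − 14 = 39.76 N.
At the threshold f = μ_s N, so μ_s,min = 39.76/110.2 = 0.361.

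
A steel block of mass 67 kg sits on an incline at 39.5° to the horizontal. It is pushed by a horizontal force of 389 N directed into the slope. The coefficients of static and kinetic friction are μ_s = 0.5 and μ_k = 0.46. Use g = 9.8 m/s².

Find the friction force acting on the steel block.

f ≈ 117 N (up the incline)

Normal direction: N = m g cos θ + P sin θ = 754.1 N.
Parallel to the incline: P cos θ − m g sin θ = 300.2 − 417.6 = -117.5 N; the friction needed to balance this is 117.5 N acting up the slope.
The limit of static friction is μ_s N = 377 N.
Since 117.5 N is within the 377 N limit, the steel block stays put and friction is exactly 117 N.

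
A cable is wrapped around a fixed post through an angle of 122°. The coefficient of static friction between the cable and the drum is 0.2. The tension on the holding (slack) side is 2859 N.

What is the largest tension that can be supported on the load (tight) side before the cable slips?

At impending slip the capstan equation gives T₂/T₁ = e^{μβ} with β in radians.
β = 122° × π/180 = 2.129 rad.
e^{μβ} = e^{0.2×2.129} = 1.531.
T₂ = T₁ · e^{μβ} = 2859 × 1.531 = 4380 N.

T_max ≈ 4380 N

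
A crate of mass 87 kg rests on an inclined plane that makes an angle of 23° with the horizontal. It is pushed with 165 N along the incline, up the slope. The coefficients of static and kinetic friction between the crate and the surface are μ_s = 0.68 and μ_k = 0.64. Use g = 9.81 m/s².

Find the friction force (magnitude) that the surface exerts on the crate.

Perpendicular to the surface, N = m g cos θ = 87·9.81·cos 23° = 785.6 N.
The friction needed for equilibrium is m g sin θ − P = 333.5 − 165 = 168.5 N, measured positive up-slope.
Maximum static friction available: μ_s N = 0.68 × 785.6 = 534.2 N.
Since |168.5| ≤ 534.2 N, the crate remains in static equilibrium and friction takes exactly the required value.

f ≈ 168 N (up the incline)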